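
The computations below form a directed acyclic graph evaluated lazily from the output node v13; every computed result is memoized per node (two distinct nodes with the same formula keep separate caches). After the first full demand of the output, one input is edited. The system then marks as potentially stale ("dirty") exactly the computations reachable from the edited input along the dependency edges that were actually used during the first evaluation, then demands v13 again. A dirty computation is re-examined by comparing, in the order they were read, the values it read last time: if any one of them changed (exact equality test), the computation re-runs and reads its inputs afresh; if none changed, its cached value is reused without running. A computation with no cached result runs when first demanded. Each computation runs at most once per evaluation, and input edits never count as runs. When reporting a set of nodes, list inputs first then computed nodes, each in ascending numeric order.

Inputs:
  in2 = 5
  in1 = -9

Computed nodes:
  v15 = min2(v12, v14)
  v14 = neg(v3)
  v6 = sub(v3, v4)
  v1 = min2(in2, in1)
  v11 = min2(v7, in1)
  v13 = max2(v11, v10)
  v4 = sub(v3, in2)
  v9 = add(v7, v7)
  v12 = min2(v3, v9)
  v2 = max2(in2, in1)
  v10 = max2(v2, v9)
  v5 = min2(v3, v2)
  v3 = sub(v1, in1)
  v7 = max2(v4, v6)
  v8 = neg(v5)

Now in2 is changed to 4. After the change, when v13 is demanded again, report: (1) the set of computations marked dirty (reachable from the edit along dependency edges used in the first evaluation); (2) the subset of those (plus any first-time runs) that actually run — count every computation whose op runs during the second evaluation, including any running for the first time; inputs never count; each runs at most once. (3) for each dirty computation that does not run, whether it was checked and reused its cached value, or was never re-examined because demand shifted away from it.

First demand of the output computes:
  v1 = min2(5, -9) = -9
  v2 = max2(5, -9) = 5
  v3 = sub(-9, -9) = 0
  v4 = sub(0, 5) = -5
  v6 = sub(0, -5) = 5
  v7 = max2(-5, 5) = 5
  v9 = add(5, 5) = 10
  v10 = max2(5, 10) = 10
  v11 = min2(5, -9) = -9
  v13 = max2(-9, 10) = 10

After the edit, cleaning proceeds:
  v1: a read changed (in2 5->4) — executes, giving -9 — identical to its old value.
  v2: a read changed (in2 5->4) — executes, giving 4.
  v3: dirty, but its reads are unchanged (v1 unchanged, in1 unchanged); cached 0 stands.
  v4: a read changed (in2 5->4) — executes, giving -4.
  v6: a read changed (v4 -5->-4) — executes, giving 4.
  v7: a read changed (v4 -5->-4; v6 5->4) — executes, giving 4.
  v9: a read changed (v7 5->4; v7 5->4) — executes, giving 8.
  v10: a read changed (v2 5->4; v9 10->8) — executes, giving 8.
  v11: a read changed (v7 5->4) — executes, giving -9 — identical to its old value.
  v13: a read changed (v10 10->8) — executes, giving 8.

Note where the cutoff bites: v3 is checked, finds nothing changed, and keeps its cache.

The edit dirties: v1, v2, v3, v4, v6, v7, v9, v10, v11, v13.
9 computations run: v1, v2, v4, v6, v7, v9, v10, v11, v13.
Cache hits after checking: v3.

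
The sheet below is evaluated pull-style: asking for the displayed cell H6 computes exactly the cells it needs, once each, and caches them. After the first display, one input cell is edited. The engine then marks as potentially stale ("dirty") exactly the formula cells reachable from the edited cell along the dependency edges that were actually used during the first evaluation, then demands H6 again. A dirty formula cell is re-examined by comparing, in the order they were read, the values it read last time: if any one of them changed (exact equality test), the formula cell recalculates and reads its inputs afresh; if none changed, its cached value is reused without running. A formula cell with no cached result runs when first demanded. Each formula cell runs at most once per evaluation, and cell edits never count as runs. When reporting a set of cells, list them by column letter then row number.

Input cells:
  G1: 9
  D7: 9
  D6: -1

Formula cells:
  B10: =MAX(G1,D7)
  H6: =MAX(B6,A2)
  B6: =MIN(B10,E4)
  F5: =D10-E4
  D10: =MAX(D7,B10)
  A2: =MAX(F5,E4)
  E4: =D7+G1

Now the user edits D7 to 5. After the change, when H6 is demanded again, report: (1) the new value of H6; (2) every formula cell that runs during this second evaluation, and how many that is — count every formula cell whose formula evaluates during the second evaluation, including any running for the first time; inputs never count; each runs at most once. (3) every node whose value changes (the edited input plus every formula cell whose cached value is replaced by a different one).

Demanding H6 again yields 14.
7 formula cells run: A2, B6, B10, D10, E4, F5, H6.
The nodes whose values change: A2, D7, E4, F5, H6.

First demand of the output computes:
  B10 = MAX(9, 9) = 9
  D10 = MAX(9, 9) = 9
  E4 = 9 + 9 = 18
  B6 = MIN(9, 18) = 9
  F5 = 9 - 18 = -9
  A2 = MAX(-9, 18) = 18
  H6 = MAX(9, 18) = 18

After the edit, cleaning proceeds:
  B10: a read changed (D7 9->5) — executes, giving 9 — identical to its old value.
  D10: a read changed (D7 9->5) — executes, giving 9 — identical to its old value.
  E4: a read changed (D7 9->5) — executes, giving 14.
  B6: a read changed (E4 18->14) — executes, giving 9 — identical to its old value.
  F5: a read changed (E4 18->14) — executes, giving -5.
  A2: a read changed (F5 -9->-5; E4 18->14) — executes, giving 14.
  H6: a read changed (A2 18->14) — executes, giving 14.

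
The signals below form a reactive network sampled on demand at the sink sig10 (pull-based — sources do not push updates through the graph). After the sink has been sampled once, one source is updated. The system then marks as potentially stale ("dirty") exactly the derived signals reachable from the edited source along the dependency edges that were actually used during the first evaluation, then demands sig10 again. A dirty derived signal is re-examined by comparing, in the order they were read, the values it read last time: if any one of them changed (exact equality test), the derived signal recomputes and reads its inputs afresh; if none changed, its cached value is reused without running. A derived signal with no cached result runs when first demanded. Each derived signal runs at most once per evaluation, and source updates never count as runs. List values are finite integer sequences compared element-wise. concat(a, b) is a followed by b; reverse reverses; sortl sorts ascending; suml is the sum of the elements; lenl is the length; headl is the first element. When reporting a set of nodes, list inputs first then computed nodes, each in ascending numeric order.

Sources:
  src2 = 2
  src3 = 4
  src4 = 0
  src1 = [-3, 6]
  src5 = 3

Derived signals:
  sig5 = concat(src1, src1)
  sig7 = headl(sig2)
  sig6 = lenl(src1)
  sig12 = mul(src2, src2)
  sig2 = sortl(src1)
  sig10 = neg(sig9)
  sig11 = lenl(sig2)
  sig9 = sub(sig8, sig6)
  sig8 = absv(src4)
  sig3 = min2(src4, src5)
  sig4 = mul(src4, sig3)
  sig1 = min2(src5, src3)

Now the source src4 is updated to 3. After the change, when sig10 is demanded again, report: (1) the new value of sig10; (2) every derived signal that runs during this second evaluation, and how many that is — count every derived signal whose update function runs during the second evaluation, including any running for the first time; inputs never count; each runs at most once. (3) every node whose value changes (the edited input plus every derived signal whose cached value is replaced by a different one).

sig10 now evaluates to -1.
Run set: sig8, sig9, sig10 (3 run).
Changed values: src4, sig8, sig9, sig10.

Initial pass — values computed on the first demand:
  sig6 = lenl([-3, 6]) = 2
  sig8 = absv(0) = 0
  sig9 = sub(0, 2) = -2
  sig10 = neg(-2) = 2

Second demand — change propagation:
  sig8: re-runs because src4 0->3; new result 3.
  sig9: re-runs because sig8 0->3; new result 1.
  sig10: re-runs because sig9 -2->1; new result -1.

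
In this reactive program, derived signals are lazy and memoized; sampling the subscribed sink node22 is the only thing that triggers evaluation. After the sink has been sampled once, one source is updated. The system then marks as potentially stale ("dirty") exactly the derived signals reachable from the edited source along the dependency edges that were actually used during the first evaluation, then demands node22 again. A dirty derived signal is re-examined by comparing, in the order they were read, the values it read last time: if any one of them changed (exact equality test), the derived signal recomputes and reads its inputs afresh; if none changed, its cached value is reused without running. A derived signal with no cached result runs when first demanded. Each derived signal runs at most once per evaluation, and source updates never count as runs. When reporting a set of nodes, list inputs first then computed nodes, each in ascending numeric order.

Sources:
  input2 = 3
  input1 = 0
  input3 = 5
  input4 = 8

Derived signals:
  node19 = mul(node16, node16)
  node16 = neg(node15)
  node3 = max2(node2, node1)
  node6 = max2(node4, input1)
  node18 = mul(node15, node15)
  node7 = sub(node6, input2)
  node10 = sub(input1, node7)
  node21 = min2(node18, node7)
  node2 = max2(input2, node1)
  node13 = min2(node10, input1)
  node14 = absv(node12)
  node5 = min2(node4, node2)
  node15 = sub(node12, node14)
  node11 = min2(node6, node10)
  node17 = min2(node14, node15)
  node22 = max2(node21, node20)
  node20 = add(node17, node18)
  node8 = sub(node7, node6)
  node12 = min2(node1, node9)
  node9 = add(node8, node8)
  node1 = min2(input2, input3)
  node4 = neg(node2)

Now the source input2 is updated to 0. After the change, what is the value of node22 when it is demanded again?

First demand of the output computes:
  node1 = min2(3, 5) = 3
  node2 = max2(3, 3) = 3
  node4 = neg(3) = -3
  node6 = max2(-3, 0) = 0
  node7 = sub(0, 3) = -3
  node8 = sub(-3, 0) = -3
  node9 = add(-3, -3) = -6
  node12 = min2(3, -6) = -6
  node14 = absv(-6) = 6
  node15 = sub(-6, 6) = -12
  node17 = min2(6, -12) = -12
  node18 = mul(-12, -12) = 144
  node20 = add(-12, 144) = 132
  node21 = min2(144, -3) = -3
  node22 = max2(-3, 132) = 132

After the edit, cleaning proceeds:
  node1: a read changed (input2 3->0) — executes, giving 0.
  node2: a read changed (input2 3->0; node1 3->0) — executes, giving 0.
  node4: a read changed (node2 3->0) — executes, giving 0.
  node6: a read changed (node4 -3->0) — executes, giving 0 — identical to its old value.
  node7: a read changed (input2 3->0) — executes, giving 0.
  node8: a read changed (node7 -3->0) — executes, giving 0.
  node9: a read changed (node8 -3->0; node8 -3->0) — executes, giving 0.
  node12: a read changed (node1 3->0; node9 -6->0) — executes, giving 0.
  node14: a read changed (node12 -6->0) — executes, giving 0.
  node15: a read changed (node12 -6->0; node14 6->0) — executes, giving 0.
  node17: a read changed (node14 6->0; node15 -12->0) — executes, giving 0.
  node18: a read changed (node15 -12->0; node15 -12->0) — executes, giving 0.
  node20: a read changed (node17 -12->0; node18 144->0) — executes, giving 0.
  node21: a read changed (node18 144->0; node7 -3->0) — executes, giving 0.
  node22: a read changed (node21 -3->0; node20 132->0) — executes, giving 0.

Demanding node22 again yields 0.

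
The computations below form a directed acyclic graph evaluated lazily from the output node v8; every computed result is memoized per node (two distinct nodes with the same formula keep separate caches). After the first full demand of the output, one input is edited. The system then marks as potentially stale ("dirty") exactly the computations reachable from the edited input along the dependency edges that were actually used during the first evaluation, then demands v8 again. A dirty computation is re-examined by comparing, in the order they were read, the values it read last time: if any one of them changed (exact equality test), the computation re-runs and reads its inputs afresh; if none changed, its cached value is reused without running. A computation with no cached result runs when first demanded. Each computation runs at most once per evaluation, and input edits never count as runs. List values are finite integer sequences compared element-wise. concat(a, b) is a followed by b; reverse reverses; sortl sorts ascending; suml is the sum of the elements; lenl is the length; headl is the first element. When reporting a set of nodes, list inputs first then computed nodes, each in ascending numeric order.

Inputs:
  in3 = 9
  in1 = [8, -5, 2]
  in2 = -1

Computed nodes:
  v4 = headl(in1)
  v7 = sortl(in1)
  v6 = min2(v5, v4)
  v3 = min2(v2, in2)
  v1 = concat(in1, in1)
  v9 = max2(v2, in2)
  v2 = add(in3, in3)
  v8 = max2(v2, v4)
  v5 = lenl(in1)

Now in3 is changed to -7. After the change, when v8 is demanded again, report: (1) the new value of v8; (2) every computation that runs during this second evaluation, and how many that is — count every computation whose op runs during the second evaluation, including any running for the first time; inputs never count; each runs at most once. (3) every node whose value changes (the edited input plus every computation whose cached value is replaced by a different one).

Demanding v8 again yields 8.
2 computations run: v2, v8.
The nodes whose values change: in3, v2, v8.

First demand of the output computes:
  v2 = add(9, 9) = 18
  v4 = headl([8, -5, 2]) = 8
  v8 = max2(18, 8) = 18

After the edit, cleaning proceeds:
  v2: a read changed (in3 9->-7; in3 9->-7) — executes, giving -14.
  v8: a read changed (v2 18->-14) — executes, giving 8.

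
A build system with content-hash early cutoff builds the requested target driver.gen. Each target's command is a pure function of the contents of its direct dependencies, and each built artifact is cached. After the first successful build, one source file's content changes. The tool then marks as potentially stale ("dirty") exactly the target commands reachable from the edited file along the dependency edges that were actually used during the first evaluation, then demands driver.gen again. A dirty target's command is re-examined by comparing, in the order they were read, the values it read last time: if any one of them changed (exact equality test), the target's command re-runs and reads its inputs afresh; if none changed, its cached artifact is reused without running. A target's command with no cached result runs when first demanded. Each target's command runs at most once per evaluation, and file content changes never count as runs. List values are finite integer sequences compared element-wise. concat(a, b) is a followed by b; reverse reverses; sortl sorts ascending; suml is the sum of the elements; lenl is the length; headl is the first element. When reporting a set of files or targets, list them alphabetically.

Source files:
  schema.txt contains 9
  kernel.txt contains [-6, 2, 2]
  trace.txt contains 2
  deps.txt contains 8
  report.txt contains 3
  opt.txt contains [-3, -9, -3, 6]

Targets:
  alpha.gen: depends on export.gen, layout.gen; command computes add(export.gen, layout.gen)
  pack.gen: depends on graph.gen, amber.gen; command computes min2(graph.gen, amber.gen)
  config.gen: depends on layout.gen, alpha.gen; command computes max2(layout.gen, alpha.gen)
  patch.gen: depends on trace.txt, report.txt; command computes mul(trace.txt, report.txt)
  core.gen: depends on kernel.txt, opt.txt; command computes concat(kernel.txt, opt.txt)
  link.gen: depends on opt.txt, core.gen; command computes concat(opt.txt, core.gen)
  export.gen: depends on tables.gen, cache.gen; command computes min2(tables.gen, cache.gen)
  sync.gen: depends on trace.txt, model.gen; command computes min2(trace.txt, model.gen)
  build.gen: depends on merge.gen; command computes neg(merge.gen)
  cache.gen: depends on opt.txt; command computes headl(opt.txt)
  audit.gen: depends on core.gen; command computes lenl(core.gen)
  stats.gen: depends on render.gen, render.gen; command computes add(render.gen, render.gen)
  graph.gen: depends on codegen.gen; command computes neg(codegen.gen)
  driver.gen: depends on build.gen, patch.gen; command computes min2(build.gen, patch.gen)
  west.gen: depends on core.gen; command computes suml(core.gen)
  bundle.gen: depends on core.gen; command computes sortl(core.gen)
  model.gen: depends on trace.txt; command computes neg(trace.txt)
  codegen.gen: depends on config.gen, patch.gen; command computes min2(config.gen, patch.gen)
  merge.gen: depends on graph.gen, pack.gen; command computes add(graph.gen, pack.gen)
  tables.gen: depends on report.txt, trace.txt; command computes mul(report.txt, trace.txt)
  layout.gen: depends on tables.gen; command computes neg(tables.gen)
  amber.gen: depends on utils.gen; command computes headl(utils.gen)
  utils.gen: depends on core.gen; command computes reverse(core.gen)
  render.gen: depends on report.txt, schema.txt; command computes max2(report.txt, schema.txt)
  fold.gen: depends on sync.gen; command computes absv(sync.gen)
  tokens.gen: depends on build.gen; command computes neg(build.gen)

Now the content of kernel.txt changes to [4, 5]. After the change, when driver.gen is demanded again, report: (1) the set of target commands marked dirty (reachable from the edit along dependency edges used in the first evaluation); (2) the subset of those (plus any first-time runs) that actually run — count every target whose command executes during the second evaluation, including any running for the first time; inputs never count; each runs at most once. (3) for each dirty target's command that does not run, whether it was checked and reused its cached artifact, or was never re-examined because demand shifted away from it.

Marked dirty: amber.gen, build.gen, core.gen, driver.gen, merge.gen, pack.gen, utils.gen.
Target commands that run: amber.gen, core.gen, utils.gen — 3 in total.
Checked but reused from cache: build.gen, driver.gen, merge.gen, pack.gen.
Key observation: the change is absorbed at amber.gen — it re-runs but produces the same value, and the output's value is unchanged.

First evaluation (everything demanded from the output):
  cache.gen = headl([-3, -9, -3, 6]) = -3
  core.gen = concat([-6, 2, 2], [-3, -9, -3, 6]) = [-6, 2, 2, -3, -9, -3, 6]
  patch.gen = mul(2, 3) = 6
  tables.gen = mul(3, 2) = 6
  export.gen = min2(6, -3) = -3
  layout.gen = neg(6) = -6
  alpha.gen = add(-3, -6) = -9
  config.gen = max2(-6, -9) = -6
  codegen.gen = min2(-6, 6) = -6
  graph.gen = neg(-6) = 6
  utils.gen = reverse([-6, 2, 2, -3, -9, -3, 6]) = [6, -3, -9, -3, 2, 2, -6]
  amber.gen = headl([6, -3, -9, -3, 2, 2, -6]) = 6
  pack.gen = min2(6, 6) = 6
  merge.gen = add(6, 6) = 12
  build.gen = neg(12) = -12
  driver.gen = min2(-12, 6) = -12

Propagation after the edit:
  core.gen: runs — kernel.txt [-6, 2, 2]->[4, 5]; result [4, 5, -3, -9, -3, 6].
  utils.gen: runs — core.gen [-6, 2, 2, -3, -9, -3, 6]->[4, 5, -3, -9, -3, 6]; result [6, -3, -9, -3, 5, 4].
  amber.gen: runs — utils.gen [6, -3, -9, -3, 2, 2, -6]->[6, -3, -9, -3, 5, 4]; result 6 (same value as before).
  pack.gen: checked — values it read are unchanged (graph.gen unchanged, amber.gen unchanged); reused cached 6 without running.
  merge.gen: checked — values it read are unchanged (graph.gen unchanged, pack.gen unchanged); reused cached 12 without running.
  build.gen: checked — values it read are unchanged (merge.gen unchanged); reused cached -12 without running.
  driver.gen: checked — values it read are unchanged (build.gen unchanged, patch.gen unchanged); reused cached -12 without running.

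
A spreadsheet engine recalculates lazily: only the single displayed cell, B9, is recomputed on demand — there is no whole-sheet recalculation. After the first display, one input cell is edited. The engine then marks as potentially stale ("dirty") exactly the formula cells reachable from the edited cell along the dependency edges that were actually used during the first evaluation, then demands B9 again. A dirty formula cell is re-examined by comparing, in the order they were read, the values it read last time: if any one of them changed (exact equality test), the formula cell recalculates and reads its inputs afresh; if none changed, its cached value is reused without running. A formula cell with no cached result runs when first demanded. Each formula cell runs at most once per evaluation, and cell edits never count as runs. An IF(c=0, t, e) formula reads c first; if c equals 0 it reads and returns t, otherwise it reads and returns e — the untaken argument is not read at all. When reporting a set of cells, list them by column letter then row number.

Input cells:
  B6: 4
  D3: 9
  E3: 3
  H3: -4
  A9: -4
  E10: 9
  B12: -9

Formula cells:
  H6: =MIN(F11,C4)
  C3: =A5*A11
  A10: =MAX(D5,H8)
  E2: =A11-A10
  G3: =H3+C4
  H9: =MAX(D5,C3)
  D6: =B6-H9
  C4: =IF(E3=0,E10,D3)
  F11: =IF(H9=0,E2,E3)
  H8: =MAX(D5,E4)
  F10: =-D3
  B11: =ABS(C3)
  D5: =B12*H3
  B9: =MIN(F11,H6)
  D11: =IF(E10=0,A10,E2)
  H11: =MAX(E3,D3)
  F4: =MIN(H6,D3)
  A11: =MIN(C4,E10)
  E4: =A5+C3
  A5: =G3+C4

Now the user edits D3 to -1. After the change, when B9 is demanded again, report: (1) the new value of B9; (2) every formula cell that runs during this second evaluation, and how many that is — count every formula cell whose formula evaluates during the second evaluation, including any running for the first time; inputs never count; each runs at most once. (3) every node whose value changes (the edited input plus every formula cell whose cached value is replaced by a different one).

First evaluation (everything demanded from the output):
  C4 = IF(E3=0: E3=3 -> else branch D3) = 9
  A11 = MIN(9, 9) = 9
  D5 = -9 * -4 = 36
  G3 = -4 + 9 = 5
  A5 = 5 + 9 = 14
  C3 = 14 * 9 = 126
  H9 = MAX(36, 126) = 126
  F11 = IF(H9=0: H9=126 -> else branch E3) = 3
  H6 = MIN(3, 9) = 3
  B9 = MIN(3, 3) = 3

Propagation after the edit:
  C4: runs — D3 9->-1; result -1.
  A11: runs — C4 9->-1; result -1.
  G3: runs — C4 9->-1; result -5.
  A5: runs — G3 5->-5; C4 9->-1; result -6.
  C3: runs — A5 14->-6; A11 9->-1; result 6.
  H9: runs — C3 126->6; result 36.
  F11: runs — H9 126->36; result 3 (same value as before).
  H6: runs — C4 9->-1; result -1.
  B9: runs — H6 3->-1; result -1.

New value of B9: -1.
Formula cells that run: A5, A11, B9, C3, C4, F11, G3, H6, H9 — 9 in total.
Values that change: A5, A11, B9, C3, C4, D3, G3, H6, H9.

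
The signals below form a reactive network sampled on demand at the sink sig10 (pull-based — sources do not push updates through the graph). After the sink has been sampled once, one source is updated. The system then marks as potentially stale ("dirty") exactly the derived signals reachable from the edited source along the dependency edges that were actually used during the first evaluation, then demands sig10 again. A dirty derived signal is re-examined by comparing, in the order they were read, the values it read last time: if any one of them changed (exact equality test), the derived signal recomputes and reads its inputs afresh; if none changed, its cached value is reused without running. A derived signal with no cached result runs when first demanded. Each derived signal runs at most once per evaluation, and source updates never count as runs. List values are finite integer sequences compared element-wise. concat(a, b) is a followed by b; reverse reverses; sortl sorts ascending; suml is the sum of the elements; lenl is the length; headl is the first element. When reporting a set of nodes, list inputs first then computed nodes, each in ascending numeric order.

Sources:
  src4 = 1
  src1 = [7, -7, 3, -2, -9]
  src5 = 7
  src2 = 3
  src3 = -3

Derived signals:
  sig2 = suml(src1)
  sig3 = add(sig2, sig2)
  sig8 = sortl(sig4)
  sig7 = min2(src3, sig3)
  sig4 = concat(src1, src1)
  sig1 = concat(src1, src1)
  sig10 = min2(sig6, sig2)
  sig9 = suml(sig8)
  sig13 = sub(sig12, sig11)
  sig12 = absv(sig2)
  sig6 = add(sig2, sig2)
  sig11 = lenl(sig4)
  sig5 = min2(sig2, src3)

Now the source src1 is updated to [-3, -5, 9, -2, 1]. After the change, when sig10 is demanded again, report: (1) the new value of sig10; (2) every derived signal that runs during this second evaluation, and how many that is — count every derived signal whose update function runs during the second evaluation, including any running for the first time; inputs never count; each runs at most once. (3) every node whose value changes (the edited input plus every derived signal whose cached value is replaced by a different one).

sig10 now evaluates to 0.
Run set: sig2, sig6, sig10 (3 run).
Changed values: src1, sig2, sig6, sig10.

Initial pass — values computed on the first demand:
  sig2 = suml([7, -7, 3, -2, -9]) = -8
  sig6 = add(-8, -8) = -16
  sig10 = min2(-16, -8) = -16

Second demand — change propagation:
  sig2: re-runs because src1 [7, -7, 3, -2, -9]->[-3, -5, 9, -2, 1]; new result 0.
  sig6: re-runs because sig2 -8->0; sig2 -8->0; new result 0.
  sig10: re-runs because sig6 -16->0; sig2 -8->0; new result 0.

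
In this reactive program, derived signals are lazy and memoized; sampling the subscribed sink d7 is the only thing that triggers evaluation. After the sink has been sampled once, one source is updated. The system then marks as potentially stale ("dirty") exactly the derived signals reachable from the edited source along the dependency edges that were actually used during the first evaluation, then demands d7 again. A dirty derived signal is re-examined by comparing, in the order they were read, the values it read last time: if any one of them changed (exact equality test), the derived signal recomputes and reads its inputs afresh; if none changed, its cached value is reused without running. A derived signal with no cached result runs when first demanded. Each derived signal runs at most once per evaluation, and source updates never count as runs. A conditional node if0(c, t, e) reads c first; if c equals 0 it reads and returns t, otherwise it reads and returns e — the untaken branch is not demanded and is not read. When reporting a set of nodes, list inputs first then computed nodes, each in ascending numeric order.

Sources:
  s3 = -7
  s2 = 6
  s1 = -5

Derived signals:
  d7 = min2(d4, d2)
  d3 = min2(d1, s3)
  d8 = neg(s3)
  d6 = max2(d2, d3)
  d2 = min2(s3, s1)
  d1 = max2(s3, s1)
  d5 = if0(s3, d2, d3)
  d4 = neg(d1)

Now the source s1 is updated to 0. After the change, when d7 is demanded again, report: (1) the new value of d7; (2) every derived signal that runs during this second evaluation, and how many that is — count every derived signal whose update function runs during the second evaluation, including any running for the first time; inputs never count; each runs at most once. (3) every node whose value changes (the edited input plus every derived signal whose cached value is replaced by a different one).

First demand of the output computes:
  d1 = max2(-7, -5) = -5
  d2 = min2(-7, -5) = -7
  d4 = neg(-5) = 5
  d7 = min2(5, -7) = -7

After the edit, cleaning proceeds:
  d1: a read changed (s1 -5->0) — executes, giving 0.
  d2: a read changed (s1 -5->0) — executes, giving -7 — identical to its old value.
  d4: a read changed (d1 -5->0) — executes, giving 0.
  d7: a read changed (d4 5->0) — executes, giving -7 — identical to its old value.

Demanding d7 again yields -7.
4 derived signals run: d1, d2, d4, d7.
The nodes whose values change: s1, d1, d4.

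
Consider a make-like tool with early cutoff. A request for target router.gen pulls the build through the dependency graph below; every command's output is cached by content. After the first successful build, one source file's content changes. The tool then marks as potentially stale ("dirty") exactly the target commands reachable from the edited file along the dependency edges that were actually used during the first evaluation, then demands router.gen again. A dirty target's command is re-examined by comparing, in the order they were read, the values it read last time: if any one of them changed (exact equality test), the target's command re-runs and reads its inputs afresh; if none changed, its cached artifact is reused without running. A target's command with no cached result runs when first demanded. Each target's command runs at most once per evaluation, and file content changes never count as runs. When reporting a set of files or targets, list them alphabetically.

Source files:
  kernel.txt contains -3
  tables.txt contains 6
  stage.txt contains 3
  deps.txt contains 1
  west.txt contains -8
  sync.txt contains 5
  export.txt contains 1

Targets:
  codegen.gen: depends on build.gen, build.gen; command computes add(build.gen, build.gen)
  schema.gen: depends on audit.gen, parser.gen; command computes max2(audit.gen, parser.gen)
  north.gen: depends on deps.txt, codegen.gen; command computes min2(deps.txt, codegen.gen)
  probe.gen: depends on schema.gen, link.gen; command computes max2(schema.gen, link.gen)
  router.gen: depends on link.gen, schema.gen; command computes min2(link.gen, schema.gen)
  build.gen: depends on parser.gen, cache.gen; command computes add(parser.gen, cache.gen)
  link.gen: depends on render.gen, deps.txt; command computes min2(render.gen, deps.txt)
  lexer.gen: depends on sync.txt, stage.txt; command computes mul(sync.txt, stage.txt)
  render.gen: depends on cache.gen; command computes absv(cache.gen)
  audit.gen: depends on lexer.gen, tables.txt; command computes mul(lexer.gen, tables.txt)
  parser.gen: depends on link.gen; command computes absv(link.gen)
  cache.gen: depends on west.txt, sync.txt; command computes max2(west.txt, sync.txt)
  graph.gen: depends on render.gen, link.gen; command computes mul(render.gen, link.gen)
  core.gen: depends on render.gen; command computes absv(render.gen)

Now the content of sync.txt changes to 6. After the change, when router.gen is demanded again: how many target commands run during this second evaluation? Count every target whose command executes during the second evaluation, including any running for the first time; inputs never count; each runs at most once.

First demand of the output computes:
  cache.gen = max2(-8, 5) = 5
  lexer.gen = mul(5, 3) = 15
  audit.gen = mul(15, 6) = 90
  render.gen = absv(5) = 5
  link.gen = min2(5, 1) = 1
  parser.gen = absv(1) = 1
  schema.gen = max2(90, 1) = 90
  router.gen = min2(1, 90) = 1

After the edit, cleaning proceeds:
  cache.gen: a read changed (sync.txt 5->6) — executes, giving 6.
  lexer.gen: a read changed (sync.txt 5->6) — executes, giving 18.
  audit.gen: a read changed (lexer.gen 15->18) — executes, giving 108.
  render.gen: a read changed (cache.gen 5->6) — executes, giving 6.
  link.gen: a read changed (render.gen 5->6) — executes, giving 1 — identical to its old value.
  parser.gen: dirty, but its reads are unchanged (link.gen unchanged); cached 1 stands.
  schema.gen: a read changed (audit.gen 90->108) — executes, giving 108.
  router.gen: a read changed (schema.gen 90->108) — executes, giving 1 — identical to its old value.

Note where the cutoff bites: parser.gen is checked, finds nothing changed, and keeps its cache.

7 target commands run: audit.gen, cache.gen, lexer.gen, link.gen, render.gen, router.gen, schema.gen.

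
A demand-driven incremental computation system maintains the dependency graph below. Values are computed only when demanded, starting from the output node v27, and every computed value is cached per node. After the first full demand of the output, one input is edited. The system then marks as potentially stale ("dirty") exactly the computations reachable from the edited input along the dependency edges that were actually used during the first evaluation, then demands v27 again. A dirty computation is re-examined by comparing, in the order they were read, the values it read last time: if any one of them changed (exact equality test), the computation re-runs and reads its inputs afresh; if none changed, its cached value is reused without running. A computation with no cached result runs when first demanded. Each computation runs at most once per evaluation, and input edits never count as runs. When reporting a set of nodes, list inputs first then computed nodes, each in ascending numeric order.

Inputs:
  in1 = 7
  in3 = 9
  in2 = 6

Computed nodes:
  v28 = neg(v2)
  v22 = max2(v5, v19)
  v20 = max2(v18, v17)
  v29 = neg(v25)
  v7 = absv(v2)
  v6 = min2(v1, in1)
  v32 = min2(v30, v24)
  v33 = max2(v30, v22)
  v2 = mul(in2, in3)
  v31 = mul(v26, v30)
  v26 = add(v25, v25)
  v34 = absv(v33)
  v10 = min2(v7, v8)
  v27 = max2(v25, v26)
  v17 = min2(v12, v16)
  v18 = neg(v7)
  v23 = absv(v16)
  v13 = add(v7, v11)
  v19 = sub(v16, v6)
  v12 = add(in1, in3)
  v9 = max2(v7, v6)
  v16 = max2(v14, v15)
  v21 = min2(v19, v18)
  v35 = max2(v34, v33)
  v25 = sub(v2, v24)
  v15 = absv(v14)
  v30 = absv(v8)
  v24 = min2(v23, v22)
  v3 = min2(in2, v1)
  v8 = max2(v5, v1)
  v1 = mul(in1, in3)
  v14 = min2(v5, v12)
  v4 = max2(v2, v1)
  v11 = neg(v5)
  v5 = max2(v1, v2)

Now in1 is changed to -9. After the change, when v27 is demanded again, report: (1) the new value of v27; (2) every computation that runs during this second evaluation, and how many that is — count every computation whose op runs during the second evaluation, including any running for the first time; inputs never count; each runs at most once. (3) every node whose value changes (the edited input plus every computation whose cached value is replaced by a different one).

New value of v27: 108.
Computations that run: v1, v5, v6, v12, v14, v15, v16, v19, v22, v23, v24, v25, v26, v27 — 14 in total.
Values that change: in1, v1, v5, v6, v12, v14, v15, v16, v19, v22, v23, v24, v25, v26, v27.

First evaluation (everything demanded from the output):
  v1 = mul(7, 9) = 63
  v2 = mul(6, 9) = 54
  v5 = max2(63, 54) = 63
  v6 = min2(63, 7) = 7
  v12 = add(7, 9) = 16
  v14 = min2(63, 16) = 16
  v15 = absv(16) = 16
  v16 = max2(16, 16) = 16
  v19 = sub(16, 7) = 9
  v22 = max2(63, 9) = 63
  v23 = absv(16) = 16
  v24 = min2(16, 63) = 16
  v25 = sub(54, 16) = 38
  v26 = add(38, 38) = 76
  v27 = max2(38, 76) = 76

Propagation after the edit:
  v1: runs — in1 7->-9; result -81.
  v5: runs — v1 63->-81; result 54.
  v6: runs — v1 63->-81; in1 7->-9; result -81.
  v12: runs — in1 7->-9; result 0.
  v14: runs — v5 63->54; v12 16->0; result 0.
  v15: runs — v14 16->0; result 0.
  v16: runs — v14 16->0; v15 16->0; result 0.
  v19: runs — v16 16->0; v6 7->-81; result 81.
  v22: runs — v5 63->54; v19 9->81; result 81.
  v23: runs — v16 16->0; result 0.
  v24: runs — v23 16->0; v22 63->81; result 0.
  v25: runs — v24 16->0; result 54.
  v26: runs — v25 38->54; v25 38->54; result 108.
  v27: runs — v25 38->54; v26 76->108; result 108.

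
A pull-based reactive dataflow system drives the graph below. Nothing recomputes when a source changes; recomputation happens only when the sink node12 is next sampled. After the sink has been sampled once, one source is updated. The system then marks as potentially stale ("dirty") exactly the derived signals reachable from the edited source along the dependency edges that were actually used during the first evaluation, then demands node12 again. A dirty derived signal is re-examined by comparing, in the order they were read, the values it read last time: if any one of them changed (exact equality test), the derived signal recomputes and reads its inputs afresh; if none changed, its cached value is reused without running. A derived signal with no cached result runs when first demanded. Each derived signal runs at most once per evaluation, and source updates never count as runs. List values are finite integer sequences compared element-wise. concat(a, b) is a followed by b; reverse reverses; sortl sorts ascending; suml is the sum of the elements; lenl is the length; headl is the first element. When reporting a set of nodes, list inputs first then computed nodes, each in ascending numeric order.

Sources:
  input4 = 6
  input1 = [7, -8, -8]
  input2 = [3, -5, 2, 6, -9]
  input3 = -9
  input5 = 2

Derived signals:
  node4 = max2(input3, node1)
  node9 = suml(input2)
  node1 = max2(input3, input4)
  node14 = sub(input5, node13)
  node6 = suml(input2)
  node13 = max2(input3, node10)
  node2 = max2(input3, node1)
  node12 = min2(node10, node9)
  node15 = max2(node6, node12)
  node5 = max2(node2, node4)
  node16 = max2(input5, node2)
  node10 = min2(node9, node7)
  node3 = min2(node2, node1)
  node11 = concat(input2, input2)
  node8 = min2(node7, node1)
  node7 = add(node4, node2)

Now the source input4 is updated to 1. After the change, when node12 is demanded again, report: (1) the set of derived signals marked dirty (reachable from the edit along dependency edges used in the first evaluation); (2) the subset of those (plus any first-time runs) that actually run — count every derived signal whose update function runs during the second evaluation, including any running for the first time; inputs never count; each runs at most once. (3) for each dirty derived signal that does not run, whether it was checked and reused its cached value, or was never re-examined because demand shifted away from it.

Marked dirty: node1, node2, node4, node7, node10, node12.
Derived signals that run: node1, node2, node4, node7, node10 — 5 in total.
Checked but reused from cache: node12.
Key observation: the change is absorbed at node10 — it re-runs but produces the same value, and the output's value is unchanged.

First evaluation (everything demanded from the output):
  node1 = max2(-9, 6) = 6
  node2 = max2(-9, 6) = 6
  node4 = max2(-9, 6) = 6
  node7 = add(6, 6) = 12
  node9 = suml([3, -5, 2, 6, -9]) = -3
  node10 = min2(-3, 12) = -3
  node12 = min2(-3, -3) = -3

Propagation after the edit:
  node1: runs — input4 6->1; result 1.
  node2: runs — node1 6->1; result 1.
  node4: runs — node1 6->1; result 1.
  node7: runs — node4 6->1; node2 6->1; result 2.
  node10: runs — node7 12->2; result -3 (same value as before).
  node12: checked — values it read are unchanged (node10 unchanged, node9 unchanged); reused cached -3 without running.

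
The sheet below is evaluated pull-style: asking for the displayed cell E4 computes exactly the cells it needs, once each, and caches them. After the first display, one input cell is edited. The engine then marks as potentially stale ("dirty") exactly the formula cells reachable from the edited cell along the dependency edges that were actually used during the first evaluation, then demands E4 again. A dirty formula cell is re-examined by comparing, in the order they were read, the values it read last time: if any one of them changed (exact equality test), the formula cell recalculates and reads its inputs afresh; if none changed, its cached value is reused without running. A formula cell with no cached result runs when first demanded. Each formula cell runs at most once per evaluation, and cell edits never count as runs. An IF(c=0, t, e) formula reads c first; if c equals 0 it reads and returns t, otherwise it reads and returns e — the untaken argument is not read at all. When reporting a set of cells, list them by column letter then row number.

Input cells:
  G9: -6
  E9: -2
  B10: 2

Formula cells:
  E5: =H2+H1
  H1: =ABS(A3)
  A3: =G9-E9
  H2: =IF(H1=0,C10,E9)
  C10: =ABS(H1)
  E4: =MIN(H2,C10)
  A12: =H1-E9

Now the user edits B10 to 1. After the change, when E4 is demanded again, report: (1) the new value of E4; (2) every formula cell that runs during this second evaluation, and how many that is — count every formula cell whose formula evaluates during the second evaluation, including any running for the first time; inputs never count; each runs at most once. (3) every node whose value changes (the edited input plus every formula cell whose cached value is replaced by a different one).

First demand of the output computes:
  A3 = -6 - -2 = -4
  H1 = ABS(-4) = 4
  C10 = ABS(4) = 4
  H2 = IF(H1=0: H1=4 -> else branch E9) = -2
  E4 = MIN(-2, 4) = -2

After the edit, cleaning proceeds:
  no node depends on B10 at all; the second demand re-runs nothing.

Note the shortcut — nothing in the graph depends on B10 at all, so no recomputation happens.

Demanding E4 again yields -2.
0 formula cells run: none.
The nodes whose values change: B10.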